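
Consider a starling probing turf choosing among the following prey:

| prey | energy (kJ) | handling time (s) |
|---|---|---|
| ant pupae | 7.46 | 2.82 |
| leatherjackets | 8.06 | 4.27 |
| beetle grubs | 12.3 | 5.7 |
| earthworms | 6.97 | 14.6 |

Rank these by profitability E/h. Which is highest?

ant pupae

In descending order of E/h:
ant pupae: 7.46/2.82 = 2.65 kJ/s
beetle grubs: 12.3/5.7 = 2.16 kJ/s
leatherjackets: 8.06/4.27 = 1.89 kJ/s
earthworms: 6.97/14.6 = 0.477 kJ/s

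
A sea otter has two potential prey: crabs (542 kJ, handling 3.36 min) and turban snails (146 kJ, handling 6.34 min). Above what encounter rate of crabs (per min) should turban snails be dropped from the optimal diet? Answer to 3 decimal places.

The zero-one rule: include turban snails iff E₂/h₂ > λE₁/(1+λh₁). Equality gives the switch point.
λE₁h₂ = E₂ + λE₂h₁ ⇒ λ = E₂/(E₁h₂ − E₂h₁) = 146/(3436 − 490.6) = 0.04956 per min.

0.050 per min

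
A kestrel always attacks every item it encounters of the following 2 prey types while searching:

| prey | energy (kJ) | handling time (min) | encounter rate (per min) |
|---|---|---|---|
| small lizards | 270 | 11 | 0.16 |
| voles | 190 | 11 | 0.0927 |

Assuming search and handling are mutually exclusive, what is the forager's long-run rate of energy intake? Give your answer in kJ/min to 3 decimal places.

16.089 kJ/min

R = (0.16×270 + 0.0927×190) / (1 + 0.16×11 + 0.0927×11) = 60.81/3.78 = 16.09 kJ/min.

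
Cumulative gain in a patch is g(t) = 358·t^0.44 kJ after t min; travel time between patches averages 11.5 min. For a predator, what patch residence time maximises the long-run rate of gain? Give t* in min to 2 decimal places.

9.04 min

By the marginal value theorem, leave when the instantaneous gain rate g'(t) equals the habitat-wide average g(t)/(T + t).
g'(t) = 0.44·358·t^-0.56. Setting 0.44·358·t^-0.56 = 358·t^0.44/(11.5+t) gives 0.44(11.5+t) = t, so 0.56·t = 0.44×11.5.
t* = 0.44×11.5/0.56 = 9.036 min.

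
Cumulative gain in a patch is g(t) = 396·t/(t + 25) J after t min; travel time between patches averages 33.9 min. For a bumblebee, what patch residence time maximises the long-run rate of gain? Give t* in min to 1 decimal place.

Optimal t* satisfies g'(t*) = g(t*)/(T + t*).
g'(t) = 396·25/(t + 25)². Setting 396·25/(t+25)² = 396t/[(t+25)(33.9+t)] gives 25(33.9+t) = t(t+25), so t² = 25×33.9 = 847.5.
t* = √847.5 = 29.11 min.

29.1 min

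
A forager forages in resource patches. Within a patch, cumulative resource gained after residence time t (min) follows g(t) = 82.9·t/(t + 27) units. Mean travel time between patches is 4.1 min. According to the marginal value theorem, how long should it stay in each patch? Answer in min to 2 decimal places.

10.52 min

Maximise g(t)/(T+t): set derivative to zero → g'(t)(T+t) = g(t).
g'(t) = 82.9·27/(t + 27)². Setting 82.9·27/(t+27)² = 82.9t/[(t+27)(4.1+t)] gives 27(4.1+t) = t(t+27), so t² = 27×4.1 = 110.7.
t* = √110.7 = 10.52 min.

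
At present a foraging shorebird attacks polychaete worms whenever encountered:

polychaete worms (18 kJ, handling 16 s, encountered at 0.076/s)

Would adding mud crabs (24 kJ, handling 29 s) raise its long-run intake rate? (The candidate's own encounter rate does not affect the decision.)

Intake rate on the current diet: R = (0.076×18) / (1 + 0.076×16) = 1.368/2.216 = 0.6173 kJ/s.
mud crabs: E/h = 24/29 = 0.8276 kJ/s.
Since 0.8276 > R, including mud crabs increases the long-run rate.

Yes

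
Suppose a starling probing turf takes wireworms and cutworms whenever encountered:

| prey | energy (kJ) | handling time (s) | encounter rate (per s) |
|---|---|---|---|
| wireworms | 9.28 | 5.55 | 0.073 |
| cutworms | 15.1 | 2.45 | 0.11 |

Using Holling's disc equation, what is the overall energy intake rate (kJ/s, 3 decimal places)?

1.396 kJ/s

R = (0.073×9.28 + 0.11×15.1) / (1 + 0.073×5.55 + 0.11×2.45) = 2.338/1.675 = 1.396 kJ/s.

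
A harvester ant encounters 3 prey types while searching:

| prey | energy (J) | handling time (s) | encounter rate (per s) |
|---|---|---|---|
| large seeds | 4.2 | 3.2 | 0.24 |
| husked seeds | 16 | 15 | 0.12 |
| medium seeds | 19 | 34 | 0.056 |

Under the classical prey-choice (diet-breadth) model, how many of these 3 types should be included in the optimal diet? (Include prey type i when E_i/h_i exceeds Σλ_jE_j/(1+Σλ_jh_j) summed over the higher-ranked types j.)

Profitabilities (E/h, J/s): large seeds 1.31, husked seeds 1.07, medium seeds 0.559. Add prey in this order while the next type's profitability exceeds the intake rate on those already taken.
Rate on top 1: 0.5701. husked seeds: 1.07 > 0.5701 → include.
Rate on top 2: 0.8206. medium seeds: 0.559 < 0.8206 → exclude; stop.
Optimal diet: large seeds, husked seeds — 2 of 3 types.

2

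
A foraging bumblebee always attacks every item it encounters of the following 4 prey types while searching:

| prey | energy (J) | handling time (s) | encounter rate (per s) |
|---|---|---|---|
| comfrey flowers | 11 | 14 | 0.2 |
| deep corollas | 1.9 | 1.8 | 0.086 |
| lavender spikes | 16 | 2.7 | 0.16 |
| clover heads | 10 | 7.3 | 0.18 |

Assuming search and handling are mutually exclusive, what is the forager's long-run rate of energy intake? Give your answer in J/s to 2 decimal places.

1.18 J/s

Energy encountered per unit search time: 0.2×11 + 0.086×1.9 + 0.16×16 + 0.18×10 = 6.723 J/s.
Handling time per unit search time: 0.2×14 + 0.086×1.8 + 0.16×2.7 + 0.18×7.3 = 4.701.
Rate = 6.723/(1 + 4.701) = 1.179 J/s.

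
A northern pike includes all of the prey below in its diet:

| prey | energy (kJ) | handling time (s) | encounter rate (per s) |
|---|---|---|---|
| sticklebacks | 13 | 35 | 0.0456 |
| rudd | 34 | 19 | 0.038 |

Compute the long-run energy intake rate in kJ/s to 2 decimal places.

0.57 kJ/s

R = Σλ_iE_i / (1 + Σλ_ih_i)
Numerator: 0.0456×13 + 0.038×34 = 1.885
Denominator: 1 + 0.0456×35 + 0.038×19 = 3.318
R = 1.885/3.318 = 0.5681 kJ/s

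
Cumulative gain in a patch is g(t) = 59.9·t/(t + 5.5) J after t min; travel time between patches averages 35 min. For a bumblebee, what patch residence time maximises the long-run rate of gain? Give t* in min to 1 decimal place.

Optimal t* satisfies g'(t*) = g(t*)/(T + t*).
g'(t) = 59.9·5.5/(t + 5.5)². Setting 59.9·5.5/(t+5.5)² = 59.9t/[(t+5.5)(35+t)] gives 5.5(35+t) = t(t+5.5), so t² = 5.5×35 = 192.5.
t* = √192.5 = 13.87 min.

13.9 min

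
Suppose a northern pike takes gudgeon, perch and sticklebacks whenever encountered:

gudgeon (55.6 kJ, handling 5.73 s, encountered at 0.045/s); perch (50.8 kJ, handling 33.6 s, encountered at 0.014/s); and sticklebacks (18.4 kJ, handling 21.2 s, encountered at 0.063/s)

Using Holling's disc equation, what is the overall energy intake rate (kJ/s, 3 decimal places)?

R = (0.045×55.6 + 0.014×50.8 + 0.063×18.4) / (1 + 0.045×5.73 + 0.014×33.6 + 0.063×21.2) = 4.372/3.064 = 1.427 kJ/s.

1.427 kJ/s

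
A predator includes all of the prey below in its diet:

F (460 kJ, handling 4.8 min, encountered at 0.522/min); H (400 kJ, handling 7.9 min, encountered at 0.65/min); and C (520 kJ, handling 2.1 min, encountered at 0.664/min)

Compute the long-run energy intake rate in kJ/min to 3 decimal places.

84.245 kJ/min

R = (0.522×460 + 0.65×400 + 0.664×520) / (1 + 0.522×4.8 + 0.65×7.9 + 0.664×2.1) = 845.4/10.04 = 84.25 kJ/min.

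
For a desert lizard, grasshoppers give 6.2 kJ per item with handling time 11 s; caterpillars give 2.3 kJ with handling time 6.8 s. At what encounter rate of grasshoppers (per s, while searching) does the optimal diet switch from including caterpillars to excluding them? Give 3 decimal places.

0.136 per s

Drop caterpillars once their profitability E₂/h₂ falls below the rate achievable on grasshoppers alone: E₂/h₂ = λE₁/(1 + λh₁).
Solve for λ: λE₁h₂ = E₂(1 + λh₁) → λ(E₁h₂ − E₂h₁) = E₂ → λ = E₂/(E₁h₂ − E₂h₁).
λ = 2.3/(6.2×6.8 − 2.3×11) = 2.3/16.86 = 0.1364 per s.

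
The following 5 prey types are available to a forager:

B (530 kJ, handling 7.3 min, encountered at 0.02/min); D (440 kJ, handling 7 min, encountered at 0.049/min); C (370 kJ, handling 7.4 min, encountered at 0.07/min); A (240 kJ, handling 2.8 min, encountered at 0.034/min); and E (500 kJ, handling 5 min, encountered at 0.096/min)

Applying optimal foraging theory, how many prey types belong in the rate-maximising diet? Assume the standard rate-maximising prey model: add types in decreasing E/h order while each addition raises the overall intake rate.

Rank by E/h (kJ/min): E 100, A 85.7, B 72.6, D 62.9, C 50. Include each in turn until the next type's E/h falls below the running intake rate.
Rate on top 1: 32.43. A: 85.7 > 32.43 → include.
Rate on top 2: 35.65. B: 72.6 > 35.65 → include.
Rate on top 3: 38.79. D: 62.9 > 38.79 → include.
Rate on top 4: 42.79. C: 50 > 42.79 → include.
Optimal diet: E, A, B, D, C — 5 of 5 types.

5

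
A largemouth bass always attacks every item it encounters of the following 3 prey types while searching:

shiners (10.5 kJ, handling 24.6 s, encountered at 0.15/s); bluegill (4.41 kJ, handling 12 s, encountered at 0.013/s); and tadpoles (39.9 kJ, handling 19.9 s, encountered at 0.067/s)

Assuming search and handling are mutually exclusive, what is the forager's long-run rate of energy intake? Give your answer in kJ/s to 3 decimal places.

Energy encountered per unit search time: 0.15×10.5 + 0.013×4.41 + 0.067×39.9 = 4.306 kJ/s.
Handling time per unit search time: 0.15×24.6 + 0.013×12 + 0.067×19.9 = 5.179.
Rate = 4.306/(1 + 5.179) = 0.6968 kJ/s.

0.697 kJ/s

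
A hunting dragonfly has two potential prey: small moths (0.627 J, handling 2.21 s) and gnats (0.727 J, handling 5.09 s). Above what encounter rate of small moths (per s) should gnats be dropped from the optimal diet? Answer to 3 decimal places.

Drop gnats once their profitability E₂/h₂ falls below the rate achievable on small moths alone: E₂/h₂ = λE₁/(1 + λh₁).
Solve for λ: λE₁h₂ = E₂(1 + λh₁) → λ(E₁h₂ − E₂h₁) = E₂ → λ = E₂/(E₁h₂ − E₂h₁).
λ = 0.727/(0.627×5.09 − 0.727×2.21) = 0.727/1.585 = 0.4587 per s.

0.459 per s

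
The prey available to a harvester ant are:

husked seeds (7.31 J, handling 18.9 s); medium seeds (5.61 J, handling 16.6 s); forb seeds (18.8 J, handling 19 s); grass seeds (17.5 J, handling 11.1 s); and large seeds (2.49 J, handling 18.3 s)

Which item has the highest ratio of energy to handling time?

Profitability E/h (J/s): husked seeds = 7.31/18.9 = 0.387, medium seeds = 5.61/16.6 = 0.338, forb seeds = 18.8/19 = 0.989, grass seeds = 17.5/11.1 = 1.58, large seeds = 2.49/18.3 = 0.136.
Ranked: grass seeds > forb seeds > husked seeds > medium seeds > large seeds.

grass seeds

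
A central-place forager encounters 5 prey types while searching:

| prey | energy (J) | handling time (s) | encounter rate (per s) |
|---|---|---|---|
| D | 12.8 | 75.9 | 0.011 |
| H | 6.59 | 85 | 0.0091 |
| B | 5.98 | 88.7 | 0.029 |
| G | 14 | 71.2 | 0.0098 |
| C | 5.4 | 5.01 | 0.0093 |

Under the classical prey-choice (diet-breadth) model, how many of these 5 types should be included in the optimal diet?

3

Rank by E/h (J/s): C 1.08, G 0.197, D 0.169, H 0.0775, B 0.0674. Include each in turn until the next type's E/h falls below the running intake rate.
Rate on top 1: 0.04798. G: 0.197 > 0.04798 → include.
Rate on top 2: 0.1074. D: 0.169 > 0.1074 → include.
Rate on top 3: 0.1273. H: 0.0775 < 0.1273 → exclude; stop.
Optimal diet: C, G, D — 3 of 5 types.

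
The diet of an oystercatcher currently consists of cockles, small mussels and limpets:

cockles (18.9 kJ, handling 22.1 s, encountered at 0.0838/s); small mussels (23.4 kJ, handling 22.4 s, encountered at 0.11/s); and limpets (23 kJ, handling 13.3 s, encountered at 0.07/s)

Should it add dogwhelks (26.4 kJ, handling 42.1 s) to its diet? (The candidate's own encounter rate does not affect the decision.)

No

On cockles, small mussels and limpets alone, R = ΣλE/(1+Σλh) = 5.768/6.247 = 0.9233 kJ/s.
dogwhelks: E/h = 26.4/42.1 = 0.6271 kJ/s.
Since 0.6271 < R, time spent handling dogwhelks is better spent searching.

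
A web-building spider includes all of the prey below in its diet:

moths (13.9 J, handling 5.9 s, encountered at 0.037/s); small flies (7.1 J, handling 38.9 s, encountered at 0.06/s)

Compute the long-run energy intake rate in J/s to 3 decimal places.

R = (0.037×13.9 + 0.06×7.1) / (1 + 0.037×5.9 + 0.06×38.9) = 0.9403/3.552 = 0.2647 J/s.

0.265 J/s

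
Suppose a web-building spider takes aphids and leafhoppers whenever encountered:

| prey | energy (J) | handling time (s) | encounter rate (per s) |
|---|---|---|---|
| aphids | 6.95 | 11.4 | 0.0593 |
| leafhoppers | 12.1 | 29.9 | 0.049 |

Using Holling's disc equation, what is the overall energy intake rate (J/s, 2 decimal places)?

0.32 J/s

R = (0.0593×6.95 + 0.049×12.1) / (1 + 0.0593×11.4 + 0.049×29.9) = 1.005/3.141 = 0.32 J/s.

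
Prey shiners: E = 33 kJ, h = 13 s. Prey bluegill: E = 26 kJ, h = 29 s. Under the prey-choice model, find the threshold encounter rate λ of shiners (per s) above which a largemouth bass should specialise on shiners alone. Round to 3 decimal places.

The zero-one rule: include bluegill iff E₂/h₂ > λE₁/(1+λh₁). Equality gives the switch point.
λE₁h₂ = E₂ + λE₂h₁ ⇒ λ = E₂/(E₁h₂ − E₂h₁) = 26/(957 − 338) = 0.042 per s.

0.042 per s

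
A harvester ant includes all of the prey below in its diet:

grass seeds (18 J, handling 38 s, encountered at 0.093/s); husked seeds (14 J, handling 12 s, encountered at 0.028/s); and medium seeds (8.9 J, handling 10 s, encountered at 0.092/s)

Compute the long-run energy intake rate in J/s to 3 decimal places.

R = (0.093×18 + 0.028×14 + 0.092×8.9) / (1 + 0.093×38 + 0.028×12 + 0.092×10) = 2.885/5.79 = 0.4982 J/s.

0.498 J/s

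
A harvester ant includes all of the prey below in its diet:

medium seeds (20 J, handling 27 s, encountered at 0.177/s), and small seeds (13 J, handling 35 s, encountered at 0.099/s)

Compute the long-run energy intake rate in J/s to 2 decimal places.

0.52 J/s

R = Σλ_iE_i / (1 + Σλ_ih_i)
Numerator: 0.177×20 + 0.099×13 = 4.827
Denominator: 1 + 0.177×27 + 0.099×35 = 9.244
R = 4.827/9.244 = 0.5222 J/s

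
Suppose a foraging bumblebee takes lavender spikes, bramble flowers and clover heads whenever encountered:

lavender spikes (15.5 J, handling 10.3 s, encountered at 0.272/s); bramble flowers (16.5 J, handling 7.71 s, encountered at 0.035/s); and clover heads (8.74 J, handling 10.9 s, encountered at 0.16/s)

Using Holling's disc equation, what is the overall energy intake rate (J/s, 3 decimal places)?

1.065 J/s

Energy encountered per unit search time: 0.272×15.5 + 0.035×16.5 + 0.16×8.74 = 6.192 J/s.
Handling time per unit search time: 0.272×10.3 + 0.035×7.71 + 0.16×10.9 = 4.815.
Rate = 6.192/(1 + 4.815) = 1.065 J/s.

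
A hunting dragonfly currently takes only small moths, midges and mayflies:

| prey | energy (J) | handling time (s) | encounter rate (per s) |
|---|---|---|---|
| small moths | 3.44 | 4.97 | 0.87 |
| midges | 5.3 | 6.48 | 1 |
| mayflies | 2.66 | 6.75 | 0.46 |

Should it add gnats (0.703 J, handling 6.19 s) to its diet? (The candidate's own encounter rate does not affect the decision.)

Intake rate on the current diet: R = (0.87×3.44 + 1×5.3 + 0.46×2.66) / (1 + 0.87×4.97 + 1×6.48 + 0.46×6.75) = 9.516/14.91 = 0.6383 J/s.
Profitability of gnats: 0.703/6.19 = 0.1136 J/s.
Since 0.1136 < R, time spent handling gnats is better spent searching.

No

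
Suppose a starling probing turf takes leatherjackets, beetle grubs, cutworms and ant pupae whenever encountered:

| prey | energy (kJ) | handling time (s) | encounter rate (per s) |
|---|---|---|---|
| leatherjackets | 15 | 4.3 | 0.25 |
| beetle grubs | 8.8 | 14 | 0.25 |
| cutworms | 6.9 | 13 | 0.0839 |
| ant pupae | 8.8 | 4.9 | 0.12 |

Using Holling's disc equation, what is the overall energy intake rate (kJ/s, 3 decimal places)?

Energy encountered per unit search time: 0.25×15 + 0.25×8.8 + 0.0839×6.9 + 0.12×8.8 = 7.585 kJ/s.
Handling time per unit search time: 0.25×4.3 + 0.25×14 + 0.0839×13 + 0.12×4.9 = 6.254.
Rate = 7.585/(1 + 6.254) = 1.046 kJ/s.

1.046 kJ/s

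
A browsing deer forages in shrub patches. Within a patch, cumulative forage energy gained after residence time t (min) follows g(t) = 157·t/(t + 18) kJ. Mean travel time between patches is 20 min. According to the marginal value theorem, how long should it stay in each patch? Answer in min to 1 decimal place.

19.0 min

Optimal t* satisfies g'(t*) = g(t*)/(T + t*).
g'(t) = 157·18/(t + 18)². Setting 157·18/(t+18)² = 157t/[(t+18)(20+t)] gives 18(20+t) = t(t+18), so t² = 18×20 = 360.
t* = √360 = 18.97 min.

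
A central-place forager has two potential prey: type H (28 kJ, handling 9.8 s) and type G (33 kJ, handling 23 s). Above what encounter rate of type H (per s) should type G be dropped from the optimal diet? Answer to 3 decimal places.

Drop type G once their profitability E₂/h₂ falls below the rate achievable on type H alone: E₂/h₂ = λE₁/(1 + λh₁).
Solve for λ: λE₁h₂ = E₂(1 + λh₁) → λ(E₁h₂ − E₂h₁) = E₂ → λ = E₂/(E₁h₂ − E₂h₁).
λ = 33/(28×23 − 33×9.8) = 33/320.6 = 0.1029 per s.

0.103 per s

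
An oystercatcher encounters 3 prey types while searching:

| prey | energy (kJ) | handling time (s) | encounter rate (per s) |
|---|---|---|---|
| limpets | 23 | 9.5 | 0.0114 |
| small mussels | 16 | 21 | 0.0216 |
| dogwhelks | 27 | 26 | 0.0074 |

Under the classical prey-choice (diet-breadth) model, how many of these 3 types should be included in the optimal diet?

3

Profitabilities (E/h, kJ/s): limpets 2.42, dogwhelks 1.04, small mussels 0.762. Add prey in this order while the next type's profitability exceeds the intake rate on those already taken.
Rate on top 1: 0.2366. dogwhelks: 1.04 > 0.2366 → include.
Rate on top 2: 0.3552. small mussels: 0.762 > 0.3552 → include.
Optimal diet: limpets, dogwhelks, small mussels — 3 of 3 types.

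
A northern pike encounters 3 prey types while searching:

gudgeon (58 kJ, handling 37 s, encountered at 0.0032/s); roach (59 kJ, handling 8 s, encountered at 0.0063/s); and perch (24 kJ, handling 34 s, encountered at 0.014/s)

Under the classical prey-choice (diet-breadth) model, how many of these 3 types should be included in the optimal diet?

Profitabilities (E/h, kJ/s): roach 7.38, gudgeon 1.57, perch 0.706. Add prey in this order while the next type's profitability exceeds the intake rate on those already taken.
Rate on top 1: 0.3539. gudgeon: 1.57 > 0.3539 → include.
Rate on top 2: 0.4768. perch: 0.706 > 0.4768 → include.
Optimal diet: roach, gudgeon, perch — 3 of 3 types.

3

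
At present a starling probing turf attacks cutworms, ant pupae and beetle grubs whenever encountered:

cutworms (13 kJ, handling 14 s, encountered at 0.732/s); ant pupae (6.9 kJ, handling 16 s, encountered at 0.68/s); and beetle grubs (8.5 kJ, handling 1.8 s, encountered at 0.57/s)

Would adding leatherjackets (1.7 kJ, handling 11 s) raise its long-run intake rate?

No

Current rate: (0.732×13 + 0.68×6.9 + 0.57×8.5)/(1 + 0.732×14 + 0.68×16 + 0.57×1.8) = 0.8229 kJ/s.
Profitability of leatherjackets: 1.7/11 = 0.1545 kJ/s.
0.1545 < 0.8229, so adding leatherjackets would lower the average — exclude it.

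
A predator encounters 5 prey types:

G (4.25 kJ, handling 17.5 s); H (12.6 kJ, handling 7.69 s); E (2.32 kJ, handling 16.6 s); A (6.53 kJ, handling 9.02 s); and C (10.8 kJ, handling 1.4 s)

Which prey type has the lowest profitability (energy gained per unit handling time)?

E

In descending order of E/h:
C: 10.8/1.4 = 7.71 kJ/s
H: 12.6/7.69 = 1.64 kJ/s
A: 6.53/9.02 = 0.724 kJ/s
G: 4.25/17.5 = 0.243 kJ/s
E: 2.32/16.6 = 0.14 kJ/s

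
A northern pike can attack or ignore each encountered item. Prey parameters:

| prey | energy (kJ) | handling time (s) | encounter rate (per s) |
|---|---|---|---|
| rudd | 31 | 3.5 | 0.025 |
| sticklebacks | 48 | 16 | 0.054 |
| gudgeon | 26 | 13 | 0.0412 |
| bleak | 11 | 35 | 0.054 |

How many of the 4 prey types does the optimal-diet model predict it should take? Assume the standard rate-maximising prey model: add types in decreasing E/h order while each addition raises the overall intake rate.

Profitabilities (E/h, kJ/s): rudd 8.86, sticklebacks 3, gudgeon 2, bleak 0.314. Add prey in this order while the next type's profitability exceeds the intake rate on those already taken.
Rate on top 1: 0.7126. sticklebacks: 3 > 0.7126 → include.
Rate on top 2: 1.725. gudgeon: 2 > 1.725 → include.
Rate on top 3: 1.784. bleak: 0.314 < 1.784 → exclude; stop.
Optimal diet: rudd, sticklebacks, gudgeon — 3 of 4 types.

3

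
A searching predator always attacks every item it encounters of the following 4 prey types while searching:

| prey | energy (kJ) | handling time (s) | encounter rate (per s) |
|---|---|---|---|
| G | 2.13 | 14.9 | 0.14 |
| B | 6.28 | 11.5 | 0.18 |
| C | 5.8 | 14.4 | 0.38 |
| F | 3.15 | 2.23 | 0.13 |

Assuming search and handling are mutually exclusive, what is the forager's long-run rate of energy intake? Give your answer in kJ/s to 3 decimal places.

R = Σλ_iE_i / (1 + Σλ_ih_i)
Numerator: 0.14×2.13 + 0.18×6.28 + 0.38×5.8 + 0.13×3.15 = 4.042
Denominator: 1 + 0.14×14.9 + 0.18×11.5 + 0.38×14.4 + 0.13×2.23 = 10.92
R = 4.042/10.92 = 0.3702 kJ/s

0.370 kJ/s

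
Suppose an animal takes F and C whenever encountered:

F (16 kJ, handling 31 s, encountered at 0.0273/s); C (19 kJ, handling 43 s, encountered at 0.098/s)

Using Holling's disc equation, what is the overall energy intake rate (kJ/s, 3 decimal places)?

0.379 kJ/s

R = (0.0273×16 + 0.098×19) / (1 + 0.0273×31 + 0.098×43) = 2.299/6.06 = 0.3793 kJ/s.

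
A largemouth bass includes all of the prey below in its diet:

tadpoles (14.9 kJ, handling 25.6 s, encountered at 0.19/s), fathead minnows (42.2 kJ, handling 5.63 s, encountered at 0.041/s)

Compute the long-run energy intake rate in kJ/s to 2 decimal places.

Energy encountered per unit search time: 0.19×14.9 + 0.041×42.2 = 4.561 kJ/s.
Handling time per unit search time: 0.19×25.6 + 0.041×5.63 = 5.095.
Rate = 4.561/(1 + 5.095) = 0.7484 kJ/s.

0.75 kJ/s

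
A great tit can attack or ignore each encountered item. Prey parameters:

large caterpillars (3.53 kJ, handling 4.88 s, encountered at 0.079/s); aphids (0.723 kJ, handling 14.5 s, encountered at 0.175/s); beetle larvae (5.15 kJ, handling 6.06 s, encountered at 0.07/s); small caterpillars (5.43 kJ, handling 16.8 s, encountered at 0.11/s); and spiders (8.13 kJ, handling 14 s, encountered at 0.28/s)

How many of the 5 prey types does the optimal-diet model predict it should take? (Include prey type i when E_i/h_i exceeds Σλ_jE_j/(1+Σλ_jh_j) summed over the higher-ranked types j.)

3

Profitabilities (E/h, kJ/s): beetle larvae 0.85, large caterpillars 0.723, spiders 0.581, small caterpillars 0.323, aphids 0.0499. Add prey in this order while the next type's profitability exceeds the intake rate on those already taken.
Rate on top 1: 0.2531. large caterpillars: 0.723 > 0.2531 → include.
Rate on top 2: 0.3533. spiders: 0.581 > 0.3533 → include.
Rate on top 3: 0.5089. small caterpillars: 0.323 < 0.5089 → exclude; stop.
Optimal diet: beetle larvae, large caterpillars, spiders — 3 of 5 types.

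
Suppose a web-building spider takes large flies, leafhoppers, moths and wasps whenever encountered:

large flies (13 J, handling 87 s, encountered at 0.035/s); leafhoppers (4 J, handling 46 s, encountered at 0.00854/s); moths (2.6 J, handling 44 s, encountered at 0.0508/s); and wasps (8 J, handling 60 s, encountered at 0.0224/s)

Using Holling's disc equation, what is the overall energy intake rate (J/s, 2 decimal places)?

R = (0.035×13 + 0.00854×4 + 0.0508×2.6 + 0.0224×8) / (1 + 0.035×87 + 0.00854×46 + 0.0508×44 + 0.0224×60) = 0.8004/8.017 = 0.09984 J/s.

0.10 J/s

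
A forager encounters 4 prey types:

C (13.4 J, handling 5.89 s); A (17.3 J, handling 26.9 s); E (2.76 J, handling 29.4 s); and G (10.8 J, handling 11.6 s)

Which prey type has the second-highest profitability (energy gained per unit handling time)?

In descending order of E/h:
C: 13.4/5.89 = 2.28 J/s
G: 10.8/11.6 = 0.931 J/s
A: 17.3/26.9 = 0.643 J/s
E: 2.76/29.4 = 0.0939 J/s

G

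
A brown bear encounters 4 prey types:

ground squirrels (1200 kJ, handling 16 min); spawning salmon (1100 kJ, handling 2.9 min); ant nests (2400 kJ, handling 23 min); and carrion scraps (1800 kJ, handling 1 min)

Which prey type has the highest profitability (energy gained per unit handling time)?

Profitability E/h (kJ/min): ground squirrels = 1200/16 = 75, spawning salmon = 1100/2.9 = 379, ant nests = 2400/23 = 104, carrion scraps = 1800/1 = 1.8e+03.
Ranked: carrion scraps > spawning salmon > ant nests > ground squirrels.

carrion scraps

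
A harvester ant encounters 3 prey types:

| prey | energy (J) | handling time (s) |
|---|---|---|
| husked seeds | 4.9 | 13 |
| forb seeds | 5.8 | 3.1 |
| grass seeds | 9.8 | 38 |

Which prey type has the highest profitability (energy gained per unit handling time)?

In descending order of E/h:
forb seeds: 5.8/3.1 = 1.87 J/s
husked seeds: 4.9/13 = 0.377 J/s
grass seeds: 9.8/38 = 0.258 J/s

forb seeds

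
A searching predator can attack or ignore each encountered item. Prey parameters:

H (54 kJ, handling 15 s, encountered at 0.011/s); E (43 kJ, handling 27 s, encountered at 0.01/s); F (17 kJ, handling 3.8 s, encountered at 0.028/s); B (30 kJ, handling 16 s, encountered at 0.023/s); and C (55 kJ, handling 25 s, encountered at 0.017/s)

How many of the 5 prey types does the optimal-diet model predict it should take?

Rank by E/h (kJ/s): F 4.47, H 3.6, C 2.2, B 1.88, E 1.59. Include each in turn until the next type's E/h falls below the running intake rate.
Rate on top 1: 0.4302. H: 3.6 > 0.4302 → include.
Rate on top 2: 0.8416. C: 2.2 > 0.8416 → include.
Rate on top 3: 1.182. B: 1.88 > 1.182 → include.
Rate on top 4: 1.305. E: 1.59 > 1.305 → include.
Optimal diet: F, H, C, B, E — 5 of 5 types.

5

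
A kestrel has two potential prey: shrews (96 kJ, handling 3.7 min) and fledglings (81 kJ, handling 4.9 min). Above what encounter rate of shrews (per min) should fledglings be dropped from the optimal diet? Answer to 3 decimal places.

0.475 per min

The zero-one rule: include fledglings iff E₂/h₂ > λE₁/(1+λh₁). Equality gives the switch point.
λE₁h₂ = E₂ + λE₂h₁ ⇒ λ = E₂/(E₁h₂ − E₂h₁) = 81/(470.4 − 299.7) = 0.4745 per min.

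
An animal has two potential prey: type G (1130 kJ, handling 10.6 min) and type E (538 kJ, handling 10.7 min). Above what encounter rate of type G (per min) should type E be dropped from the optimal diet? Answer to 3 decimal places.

Drop type E once their profitability E₂/h₂ falls below the rate achievable on type G alone: E₂/h₂ = λE₁/(1 + λh₁).
Solve for λ: λE₁h₂ = E₂(1 + λh₁) → λ(E₁h₂ − E₂h₁) = E₂ → λ = E₂/(E₁h₂ − E₂h₁).
λ = 538/(1130×10.7 − 538×10.6) = 538/6388 = 0.08422 per min.

0.084 per min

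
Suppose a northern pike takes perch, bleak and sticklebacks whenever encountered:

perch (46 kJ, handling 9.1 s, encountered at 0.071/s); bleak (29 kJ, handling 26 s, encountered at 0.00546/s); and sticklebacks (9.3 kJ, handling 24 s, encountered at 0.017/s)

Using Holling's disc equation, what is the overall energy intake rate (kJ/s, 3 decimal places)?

R = (0.071×46 + 0.00546×29 + 0.017×9.3) / (1 + 0.071×9.1 + 0.00546×26 + 0.017×24) = 3.582/2.196 = 1.631 kJ/s.

1.631 kJ/s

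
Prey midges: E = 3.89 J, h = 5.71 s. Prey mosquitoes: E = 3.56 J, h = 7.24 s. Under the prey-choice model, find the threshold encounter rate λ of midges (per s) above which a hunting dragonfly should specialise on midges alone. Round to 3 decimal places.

0.454 per s

Drop mosquitoes once their profitability E₂/h₂ falls below the rate achievable on midges alone: E₂/h₂ = λE₁/(1 + λh₁).
Solve for λ: λE₁h₂ = E₂(1 + λh₁) → λ(E₁h₂ − E₂h₁) = E₂ → λ = E₂/(E₁h₂ − E₂h₁).
λ = 3.56/(3.89×7.24 − 3.56×5.71) = 3.56/7.836 = 0.4543 per s.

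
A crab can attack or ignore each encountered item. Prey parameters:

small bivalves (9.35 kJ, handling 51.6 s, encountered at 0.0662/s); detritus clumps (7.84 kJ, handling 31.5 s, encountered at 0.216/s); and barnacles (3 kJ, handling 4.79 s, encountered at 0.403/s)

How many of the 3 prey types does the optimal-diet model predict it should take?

E/h in descending order: barnacles 0.626, detritus clumps 0.249, small bivalves 0.181 kJ/s. The optimal diet is the largest prefix of this list for which every included type satisfies E_i/h_i > R on the types above it.
Rate on top 1: 0.4126. detritus clumps: 0.249 < 0.4126 → exclude; stop.
Optimal diet: barnacles — 1 of 3 types.

1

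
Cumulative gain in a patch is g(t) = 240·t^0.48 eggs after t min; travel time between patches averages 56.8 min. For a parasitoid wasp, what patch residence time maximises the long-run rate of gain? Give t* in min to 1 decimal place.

52.4 min

Maximise g(t)/(T+t): set derivative to zero → g'(t)(T+t) = g(t).
g'(t) = 0.48·240·t^-0.52. Setting 0.48·240·t^-0.52 = 240·t^0.48/(56.8+t) gives 0.48(56.8+t) = t, so 0.52·t = 0.48×56.8.
t* = 0.48×56.8/0.52 = 52.43 min.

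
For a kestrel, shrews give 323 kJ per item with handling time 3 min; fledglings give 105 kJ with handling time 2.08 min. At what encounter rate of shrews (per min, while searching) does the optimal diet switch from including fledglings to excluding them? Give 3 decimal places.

0.294 per min

At the threshold, the rate on shrews alone equals the profitability of fledglings: λ·323/(1 + λ·3) = 105/2.08 = 50.48.
Rearranging, λ(323 − 50.48×3) = 50.48, so λ = 50.48/171.6 = 0.2942 per min.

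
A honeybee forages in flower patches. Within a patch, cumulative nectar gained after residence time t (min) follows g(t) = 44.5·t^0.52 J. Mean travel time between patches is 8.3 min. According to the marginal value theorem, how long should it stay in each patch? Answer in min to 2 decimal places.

Maximise g(t)/(T+t): set derivative to zero → g'(t)(T+t) = g(t).
g'(t) = 0.52·44.5·t^-0.48. Setting 0.52·44.5·t^-0.48 = 44.5·t^0.52/(8.3+t) gives 0.52(8.3+t) = t, so 0.48·t = 0.52×8.3.
t* = 0.52×8.3/0.48 = 8.992 min.

8.99 min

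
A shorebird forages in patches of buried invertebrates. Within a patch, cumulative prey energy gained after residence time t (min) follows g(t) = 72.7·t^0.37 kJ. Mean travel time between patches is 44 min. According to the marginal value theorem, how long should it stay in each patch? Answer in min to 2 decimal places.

By the marginal value theorem, leave when the instantaneous gain rate g'(t) equals the habitat-wide average g(t)/(T + t).
g'(t) = 0.37·72.7·t^-0.63. Setting 0.37·72.7·t^-0.63 = 72.7·t^0.37/(44+t) gives 0.37(44+t) = t, so 0.63·t = 0.37×44.
t* = 0.37×44/0.63 = 25.84 min.

25.84 min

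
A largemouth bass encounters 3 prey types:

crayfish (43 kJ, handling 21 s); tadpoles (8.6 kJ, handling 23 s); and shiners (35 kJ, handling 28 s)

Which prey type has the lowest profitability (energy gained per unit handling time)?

tadpoles

Profitability E/h (kJ/s): crayfish = 43/21 = 2.05, tadpoles = 8.6/23 = 0.374, shiners = 35/28 = 1.25.
Ranked: crayfish > shiners > tadpoles.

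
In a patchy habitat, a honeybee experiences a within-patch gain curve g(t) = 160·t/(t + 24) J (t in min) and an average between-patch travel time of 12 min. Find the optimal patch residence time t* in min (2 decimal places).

Optimal t* satisfies g'(t*) = g(t*)/(T + t*).
g'(t) = 160·24/(t + 24)². Setting 160·24/(t+24)² = 160t/[(t+24)(12+t)] gives 24(12+t) = t(t+24), so t² = 24×12 = 288.
t* = √288 = 16.97 min.

16.97 min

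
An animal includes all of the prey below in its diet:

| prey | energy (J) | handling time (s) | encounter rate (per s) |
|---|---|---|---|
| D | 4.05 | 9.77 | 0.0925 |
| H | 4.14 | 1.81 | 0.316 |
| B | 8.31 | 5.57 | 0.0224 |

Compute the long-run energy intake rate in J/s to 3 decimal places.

0.719 J/s

R = Σλ_iE_i / (1 + Σλ_ih_i)
Numerator: 0.0925×4.05 + 0.316×4.14 + 0.0224×8.31 = 1.869
Denominator: 1 + 0.0925×9.77 + 0.316×1.81 + 0.0224×5.57 = 2.6
R = 1.869/2.6 = 0.7187 J/s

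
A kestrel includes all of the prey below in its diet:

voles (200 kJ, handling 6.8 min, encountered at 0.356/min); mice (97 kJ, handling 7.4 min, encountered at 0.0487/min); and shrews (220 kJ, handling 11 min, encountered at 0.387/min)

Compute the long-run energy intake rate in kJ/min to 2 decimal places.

20.04 kJ/min

R = (0.356×200 + 0.0487×97 + 0.387×220) / (1 + 0.356×6.8 + 0.0487×7.4 + 0.387×11) = 161.1/8.038 = 20.04 kJ/min.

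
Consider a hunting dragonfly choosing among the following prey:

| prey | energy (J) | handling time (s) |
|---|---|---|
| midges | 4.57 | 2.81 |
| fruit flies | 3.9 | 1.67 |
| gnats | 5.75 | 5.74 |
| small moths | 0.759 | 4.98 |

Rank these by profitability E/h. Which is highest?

fruit flies

In descending order of E/h:
fruit flies: 3.9/1.67 = 2.34 J/s
midges: 4.57/2.81 = 1.63 J/s
gnats: 5.75/5.74 = 1 J/s
small moths: 0.759/4.98 = 0.152 J/s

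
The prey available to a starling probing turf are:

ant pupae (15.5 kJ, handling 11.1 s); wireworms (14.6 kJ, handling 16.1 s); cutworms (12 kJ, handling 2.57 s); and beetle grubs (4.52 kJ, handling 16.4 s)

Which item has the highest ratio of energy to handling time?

Profitability E/h (kJ/s): ant pupae = 15.5/11.1 = 1.4, wireworms = 14.6/16.1 = 0.907, cutworms = 12/2.57 = 4.67, beetle grubs = 4.52/16.4 = 0.276.
Ranked: cutworms > ant pupae > wireworms > beetle grubs.

cutworms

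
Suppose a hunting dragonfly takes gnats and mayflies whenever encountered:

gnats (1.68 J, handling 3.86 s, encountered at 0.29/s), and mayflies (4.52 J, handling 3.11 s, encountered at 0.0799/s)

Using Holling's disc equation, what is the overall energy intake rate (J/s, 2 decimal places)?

R = Σλ_iE_i / (1 + Σλ_ih_i)
Numerator: 0.29×1.68 + 0.0799×4.52 = 0.8483
Denominator: 1 + 0.29×3.86 + 0.0799×3.11 = 2.368
R = 0.8483/2.368 = 0.3583 J/s

0.36 J/s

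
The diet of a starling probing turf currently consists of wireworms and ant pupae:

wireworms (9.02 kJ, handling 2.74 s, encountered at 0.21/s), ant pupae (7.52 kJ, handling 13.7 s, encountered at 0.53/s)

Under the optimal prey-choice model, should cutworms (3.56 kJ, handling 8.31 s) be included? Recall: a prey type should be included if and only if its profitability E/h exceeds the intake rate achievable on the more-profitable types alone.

Current rate: (0.21×9.02 + 0.53×7.52)/(1 + 0.21×2.74 + 0.53×13.7) = 0.6654 kJ/s.
cutworms: E/h = 3.56/8.31 = 0.4284 kJ/s.
0.4284 < 0.6654, so adding cutworms would lower the average — exclude it.

No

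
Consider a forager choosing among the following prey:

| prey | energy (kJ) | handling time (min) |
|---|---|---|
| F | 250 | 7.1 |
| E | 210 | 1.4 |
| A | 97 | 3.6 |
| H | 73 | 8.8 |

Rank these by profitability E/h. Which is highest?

Profitability E/h (kJ/min): F = 250/7.1 = 35.2, E = 210/1.4 = 150, A = 97/3.6 = 26.9, H = 73/8.8 = 8.3.
Ranked: E > F > A > H.

E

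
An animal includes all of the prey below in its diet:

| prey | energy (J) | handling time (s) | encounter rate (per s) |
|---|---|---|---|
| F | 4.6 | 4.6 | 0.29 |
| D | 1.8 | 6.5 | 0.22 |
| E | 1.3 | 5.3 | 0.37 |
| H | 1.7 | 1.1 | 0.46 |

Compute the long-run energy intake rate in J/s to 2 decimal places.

R = Σλ_iE_i / (1 + Σλ_ih_i)
Numerator: 0.29×4.6 + 0.22×1.8 + 0.37×1.3 + 0.46×1.7 = 2.993
Denominator: 1 + 0.29×4.6 + 0.22×6.5 + 0.37×5.3 + 0.46×1.1 = 6.231
R = 2.993/6.231 = 0.4803 J/s

0.48 J/s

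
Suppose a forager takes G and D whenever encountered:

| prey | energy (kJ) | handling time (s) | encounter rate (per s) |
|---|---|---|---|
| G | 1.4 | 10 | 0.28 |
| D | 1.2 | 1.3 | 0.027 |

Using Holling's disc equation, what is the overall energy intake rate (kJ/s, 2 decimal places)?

0.11 kJ/s

R = (0.28×1.4 + 0.027×1.2) / (1 + 0.28×10 + 0.027×1.3) = 0.4244/3.835 = 0.1107 kJ/s.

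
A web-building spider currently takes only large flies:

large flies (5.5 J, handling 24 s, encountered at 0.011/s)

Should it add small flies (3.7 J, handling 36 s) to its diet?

Yes

Intake rate on the current diet: R = (0.011×5.5) / (1 + 0.011×24) = 0.0605/1.264 = 0.04786 J/s.
small flies: E/h = 3.7/36 = 0.1028 J/s.
0.1028 > 0.04786, so adding small flies raises the average — include it.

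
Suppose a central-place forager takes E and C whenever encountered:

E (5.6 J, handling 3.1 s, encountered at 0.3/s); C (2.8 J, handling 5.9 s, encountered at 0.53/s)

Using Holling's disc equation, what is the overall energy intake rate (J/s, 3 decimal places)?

R = Σλ_iE_i / (1 + Σλ_ih_i)
Numerator: 0.3×5.6 + 0.53×2.8 = 3.164
Denominator: 1 + 0.3×3.1 + 0.53×5.9 = 5.057
R = 3.164/5.057 = 0.6257 J/s

0.626 J/s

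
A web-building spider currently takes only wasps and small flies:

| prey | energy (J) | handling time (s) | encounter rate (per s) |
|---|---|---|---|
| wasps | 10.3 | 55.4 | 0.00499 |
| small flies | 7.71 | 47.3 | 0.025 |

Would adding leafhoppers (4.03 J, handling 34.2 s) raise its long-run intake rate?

Current rate: (0.00499×10.3 + 0.025×7.71)/(1 + 0.00499×55.4 + 0.025×47.3) = 0.09929 J/s.
Profitability of leafhoppers: 4.03/34.2 = 0.1178 J/s.
Since 0.1178 > R, including leafhoppers increases the long-run rate.

Yes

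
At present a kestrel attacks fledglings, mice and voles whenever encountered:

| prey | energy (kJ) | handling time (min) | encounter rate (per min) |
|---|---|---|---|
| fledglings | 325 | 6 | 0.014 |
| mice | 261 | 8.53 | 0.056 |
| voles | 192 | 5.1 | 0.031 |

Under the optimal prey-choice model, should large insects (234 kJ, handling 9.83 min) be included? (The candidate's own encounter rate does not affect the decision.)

Yes

Intake rate on the current diet: R = (0.014×325 + 0.056×261 + 0.031×192) / (1 + 0.014×6 + 0.056×8.53 + 0.031×5.1) = 25.12/1.72 = 14.61 kJ/min.
large insects: E/h = 234/9.83 = 23.8 kJ/min.
Since 23.8 > R, including large insects increases the long-run rate.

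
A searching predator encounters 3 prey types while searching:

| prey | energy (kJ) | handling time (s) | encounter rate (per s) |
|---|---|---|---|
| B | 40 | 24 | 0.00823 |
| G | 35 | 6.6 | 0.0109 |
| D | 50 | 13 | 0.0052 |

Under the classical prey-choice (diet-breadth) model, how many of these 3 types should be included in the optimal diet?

Profitabilities (E/h, kJ/s): G 5.3, D 3.85, B 1.67. Add prey in this order while the next type's profitability exceeds the intake rate on those already taken.
Rate on top 1: 0.3559. D: 3.85 > 0.3559 → include.
Rate on top 2: 0.5629. B: 1.67 > 0.5629 → include.
Optimal diet: G, D, B — 3 of 3 types.

3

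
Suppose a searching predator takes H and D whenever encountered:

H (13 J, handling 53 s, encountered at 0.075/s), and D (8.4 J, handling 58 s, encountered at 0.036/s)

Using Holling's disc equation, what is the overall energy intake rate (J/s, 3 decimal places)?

0.181 J/s

R = Σλ_iE_i / (1 + Σλ_ih_i)
Numerator: 0.075×13 + 0.036×8.4 = 1.277
Denominator: 1 + 0.075×53 + 0.036×58 = 7.063
R = 1.277/7.063 = 0.1809 J/s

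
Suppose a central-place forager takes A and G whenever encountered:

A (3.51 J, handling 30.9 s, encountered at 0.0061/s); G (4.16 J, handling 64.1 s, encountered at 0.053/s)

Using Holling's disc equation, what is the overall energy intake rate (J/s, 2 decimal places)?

0.05 J/s

Energy encountered per unit search time: 0.0061×3.51 + 0.053×4.16 = 0.2419 J/s.
Handling time per unit search time: 0.0061×30.9 + 0.053×64.1 = 3.586.
Rate = 0.2419/(1 + 3.586) = 0.05275 J/s.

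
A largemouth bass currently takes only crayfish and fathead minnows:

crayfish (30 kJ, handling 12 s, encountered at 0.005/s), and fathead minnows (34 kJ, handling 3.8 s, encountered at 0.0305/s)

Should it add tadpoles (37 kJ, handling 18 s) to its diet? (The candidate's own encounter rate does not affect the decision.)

Yes

Current rate: (0.005×30 + 0.0305×34)/(1 + 0.005×12 + 0.0305×3.8) = 1.009 kJ/s.
tadpoles: E/h = 37/18 = 2.056 kJ/s.
2.056 > 1.009, so adding tadpoles raises the average — include it.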